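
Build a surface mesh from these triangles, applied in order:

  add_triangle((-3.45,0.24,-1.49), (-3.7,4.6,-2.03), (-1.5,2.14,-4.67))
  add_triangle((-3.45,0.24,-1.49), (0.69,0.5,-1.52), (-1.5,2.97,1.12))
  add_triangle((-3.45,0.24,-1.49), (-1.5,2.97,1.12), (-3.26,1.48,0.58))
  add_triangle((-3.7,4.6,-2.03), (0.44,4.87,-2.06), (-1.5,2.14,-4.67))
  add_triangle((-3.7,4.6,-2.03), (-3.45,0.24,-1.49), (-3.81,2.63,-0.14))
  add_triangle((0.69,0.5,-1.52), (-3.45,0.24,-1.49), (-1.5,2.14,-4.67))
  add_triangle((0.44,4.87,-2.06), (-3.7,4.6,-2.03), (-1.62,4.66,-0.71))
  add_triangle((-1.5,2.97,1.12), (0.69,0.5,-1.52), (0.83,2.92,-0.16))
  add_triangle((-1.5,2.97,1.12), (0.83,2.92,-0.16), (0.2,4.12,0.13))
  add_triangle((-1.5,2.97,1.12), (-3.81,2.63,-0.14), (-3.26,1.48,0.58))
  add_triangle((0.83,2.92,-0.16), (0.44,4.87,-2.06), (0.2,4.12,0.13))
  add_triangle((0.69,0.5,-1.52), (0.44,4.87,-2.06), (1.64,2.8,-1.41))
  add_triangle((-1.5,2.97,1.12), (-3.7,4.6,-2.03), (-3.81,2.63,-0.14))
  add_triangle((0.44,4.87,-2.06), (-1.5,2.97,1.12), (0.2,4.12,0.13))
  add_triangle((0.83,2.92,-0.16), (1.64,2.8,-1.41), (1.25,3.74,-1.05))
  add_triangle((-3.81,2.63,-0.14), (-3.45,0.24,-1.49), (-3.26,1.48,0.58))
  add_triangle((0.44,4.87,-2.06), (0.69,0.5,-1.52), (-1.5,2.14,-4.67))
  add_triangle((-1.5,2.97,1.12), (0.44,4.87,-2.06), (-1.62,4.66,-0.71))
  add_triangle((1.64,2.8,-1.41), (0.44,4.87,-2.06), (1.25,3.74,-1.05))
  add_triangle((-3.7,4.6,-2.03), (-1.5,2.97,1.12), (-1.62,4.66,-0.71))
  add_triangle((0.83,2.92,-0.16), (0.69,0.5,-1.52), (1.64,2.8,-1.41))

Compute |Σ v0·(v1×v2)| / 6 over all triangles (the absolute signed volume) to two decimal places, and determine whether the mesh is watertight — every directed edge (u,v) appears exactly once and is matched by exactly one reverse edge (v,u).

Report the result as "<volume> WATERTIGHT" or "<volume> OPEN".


46.14 OPEN

Per-triangle v0·(v1×v2)/6:
  t1: +9.5377
  t2: -3.5527
  t3: -2.0017
  t4: +12.4605
  t5: +4.3467
  t6: +0.8606
  t7: +4.3524
  t8: -1.3608
  t9: +0.2004
  t10: +1.4345
  t11: +1.0109
  t12: +1.3550
  t13: +3.8534
  t14: +2.3558
  t15: +0.2328
  t16: +1.6185
  t17: +3.7689
  t18: +2.1265
  t19: +0.7660
  t20: +3.0484
  t21: -0.2781
Σ = +46.1356 → |volume| = 46.14

Directed edges: 63 total; 3 unmatched, e.g. (0.83,2.92,-0.16)→(0.44,4.87,-2.06) → open.


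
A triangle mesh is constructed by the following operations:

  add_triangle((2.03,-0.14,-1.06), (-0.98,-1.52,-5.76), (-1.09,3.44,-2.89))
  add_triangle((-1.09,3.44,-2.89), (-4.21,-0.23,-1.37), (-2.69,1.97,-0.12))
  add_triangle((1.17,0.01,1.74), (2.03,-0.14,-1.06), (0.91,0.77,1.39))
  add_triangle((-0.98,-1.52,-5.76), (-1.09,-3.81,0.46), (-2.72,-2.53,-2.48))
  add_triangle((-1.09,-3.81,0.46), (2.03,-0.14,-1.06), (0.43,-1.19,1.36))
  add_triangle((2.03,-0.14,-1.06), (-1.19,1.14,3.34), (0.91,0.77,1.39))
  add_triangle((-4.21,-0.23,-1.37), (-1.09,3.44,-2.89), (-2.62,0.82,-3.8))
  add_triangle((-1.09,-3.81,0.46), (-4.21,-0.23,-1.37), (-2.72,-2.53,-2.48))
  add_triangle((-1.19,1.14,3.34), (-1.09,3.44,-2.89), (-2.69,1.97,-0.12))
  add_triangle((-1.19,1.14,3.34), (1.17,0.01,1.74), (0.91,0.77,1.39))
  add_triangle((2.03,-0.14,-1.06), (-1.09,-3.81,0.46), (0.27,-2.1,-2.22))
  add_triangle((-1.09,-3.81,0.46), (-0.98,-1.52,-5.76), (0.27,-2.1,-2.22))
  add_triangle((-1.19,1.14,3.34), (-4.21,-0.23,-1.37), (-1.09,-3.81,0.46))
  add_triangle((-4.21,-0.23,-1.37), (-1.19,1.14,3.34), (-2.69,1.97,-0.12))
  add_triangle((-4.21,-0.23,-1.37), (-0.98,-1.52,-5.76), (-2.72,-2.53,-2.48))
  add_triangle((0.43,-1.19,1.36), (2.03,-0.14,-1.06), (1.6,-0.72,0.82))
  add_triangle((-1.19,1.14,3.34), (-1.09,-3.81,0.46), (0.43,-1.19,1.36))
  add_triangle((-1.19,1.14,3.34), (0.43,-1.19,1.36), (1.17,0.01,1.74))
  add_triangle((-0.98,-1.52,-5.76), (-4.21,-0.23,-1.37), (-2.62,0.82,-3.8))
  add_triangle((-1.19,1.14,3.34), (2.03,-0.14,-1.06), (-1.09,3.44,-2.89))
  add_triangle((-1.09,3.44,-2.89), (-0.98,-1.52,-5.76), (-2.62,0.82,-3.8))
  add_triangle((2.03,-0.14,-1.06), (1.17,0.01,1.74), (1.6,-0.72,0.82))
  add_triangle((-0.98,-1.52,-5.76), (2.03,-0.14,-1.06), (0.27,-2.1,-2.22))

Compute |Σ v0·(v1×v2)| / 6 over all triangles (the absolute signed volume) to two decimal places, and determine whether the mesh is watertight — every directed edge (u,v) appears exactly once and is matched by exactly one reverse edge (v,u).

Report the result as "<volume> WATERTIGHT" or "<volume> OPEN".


96.00 OPEN

Per-triangle v0·(v1×v2)/6:
  t1: +8.9980
  t2: +5.6207
  t3: +0.6051
  t4: +6.5697
  t5: +2.1257
  t6: -0.0984
  t7: +5.5241
  t8: +5.5583
  t9: +4.3608
  t10: +0.7513
  t11: +2.6560
  t12: +4.1427
  t13: +10.4973
  t14: +4.8978
  t15: +7.4507
  t16: +0.3231
  t17: +2.8724
  t18: +1.3510
  t19: +6.7099
  t20: +4.3331
  t21: +6.9151
  t22: +0.5357
  t23: +3.2998
Σ = +95.9999 → |volume| = 96.00

Directed edges: 69 total; 3 unmatched, e.g. (1.6,-0.72,0.82)→(0.43,-1.19,1.36) → open.


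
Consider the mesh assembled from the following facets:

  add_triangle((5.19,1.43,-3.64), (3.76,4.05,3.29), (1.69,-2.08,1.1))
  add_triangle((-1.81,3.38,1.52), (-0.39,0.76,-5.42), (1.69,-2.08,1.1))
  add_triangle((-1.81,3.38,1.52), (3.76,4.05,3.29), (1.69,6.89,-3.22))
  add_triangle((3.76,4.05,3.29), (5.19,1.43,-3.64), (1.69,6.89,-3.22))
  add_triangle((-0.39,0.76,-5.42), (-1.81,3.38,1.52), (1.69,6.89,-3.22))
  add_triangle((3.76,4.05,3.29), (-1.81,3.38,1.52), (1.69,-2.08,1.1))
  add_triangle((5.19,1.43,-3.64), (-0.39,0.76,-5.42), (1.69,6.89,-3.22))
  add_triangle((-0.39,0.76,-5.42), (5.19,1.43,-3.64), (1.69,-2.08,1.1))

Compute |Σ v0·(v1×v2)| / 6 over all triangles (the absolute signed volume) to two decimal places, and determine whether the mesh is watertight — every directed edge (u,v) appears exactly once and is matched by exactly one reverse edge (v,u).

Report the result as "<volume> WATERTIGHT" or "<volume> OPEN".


145.57 WATERTIGHT

Per-triangle v0·(v1×v2)/6:
  t1: +19.0093
  t2: -1.8896
  t3: +25.5538
  t4: +38.2419
  t5: +17.4007
  t6: +6.3213
  t7: +30.1126
  t8: +10.8223
Σ = +145.5723 → |volume| = 145.57

Directed edges: 24 total, each appears once with its reverse present → watertight.


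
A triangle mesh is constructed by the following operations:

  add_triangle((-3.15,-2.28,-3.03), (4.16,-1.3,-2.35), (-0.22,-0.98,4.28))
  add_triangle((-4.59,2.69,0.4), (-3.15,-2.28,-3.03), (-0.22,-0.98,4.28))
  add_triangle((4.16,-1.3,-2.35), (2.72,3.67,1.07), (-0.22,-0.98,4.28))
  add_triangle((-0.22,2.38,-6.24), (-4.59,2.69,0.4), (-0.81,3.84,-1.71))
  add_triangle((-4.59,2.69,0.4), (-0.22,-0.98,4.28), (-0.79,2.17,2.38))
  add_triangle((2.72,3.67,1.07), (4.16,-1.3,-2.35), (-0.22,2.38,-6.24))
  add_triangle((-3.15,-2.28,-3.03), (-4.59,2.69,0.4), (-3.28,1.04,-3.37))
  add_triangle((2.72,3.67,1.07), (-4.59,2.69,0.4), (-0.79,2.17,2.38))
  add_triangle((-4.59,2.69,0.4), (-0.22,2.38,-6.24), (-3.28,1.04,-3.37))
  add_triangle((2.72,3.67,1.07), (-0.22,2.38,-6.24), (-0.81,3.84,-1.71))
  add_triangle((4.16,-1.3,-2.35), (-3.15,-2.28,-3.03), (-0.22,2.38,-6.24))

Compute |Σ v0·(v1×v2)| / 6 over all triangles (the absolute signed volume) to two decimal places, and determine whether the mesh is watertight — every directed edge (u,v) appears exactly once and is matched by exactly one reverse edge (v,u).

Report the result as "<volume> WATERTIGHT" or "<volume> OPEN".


150.38 OPEN

Per-triangle v0·(v1×v2)/6:
  t1: +12.9028
  t2: +16.2524
  t3: +14.9188
  t4: +13.0476
  t5: +7.5247
  t6: +24.1217
  t7: +9.3091
  t8: +7.6002
  t9: +10.5201
  t10: +12.0723
  t11: +22.1113
Σ = +150.3810 → |volume| = 150.38

Directed edges: 33 total; 9 unmatched, e.g. (2.72,3.67,1.07)→(-0.22,-0.98,4.28) → open.


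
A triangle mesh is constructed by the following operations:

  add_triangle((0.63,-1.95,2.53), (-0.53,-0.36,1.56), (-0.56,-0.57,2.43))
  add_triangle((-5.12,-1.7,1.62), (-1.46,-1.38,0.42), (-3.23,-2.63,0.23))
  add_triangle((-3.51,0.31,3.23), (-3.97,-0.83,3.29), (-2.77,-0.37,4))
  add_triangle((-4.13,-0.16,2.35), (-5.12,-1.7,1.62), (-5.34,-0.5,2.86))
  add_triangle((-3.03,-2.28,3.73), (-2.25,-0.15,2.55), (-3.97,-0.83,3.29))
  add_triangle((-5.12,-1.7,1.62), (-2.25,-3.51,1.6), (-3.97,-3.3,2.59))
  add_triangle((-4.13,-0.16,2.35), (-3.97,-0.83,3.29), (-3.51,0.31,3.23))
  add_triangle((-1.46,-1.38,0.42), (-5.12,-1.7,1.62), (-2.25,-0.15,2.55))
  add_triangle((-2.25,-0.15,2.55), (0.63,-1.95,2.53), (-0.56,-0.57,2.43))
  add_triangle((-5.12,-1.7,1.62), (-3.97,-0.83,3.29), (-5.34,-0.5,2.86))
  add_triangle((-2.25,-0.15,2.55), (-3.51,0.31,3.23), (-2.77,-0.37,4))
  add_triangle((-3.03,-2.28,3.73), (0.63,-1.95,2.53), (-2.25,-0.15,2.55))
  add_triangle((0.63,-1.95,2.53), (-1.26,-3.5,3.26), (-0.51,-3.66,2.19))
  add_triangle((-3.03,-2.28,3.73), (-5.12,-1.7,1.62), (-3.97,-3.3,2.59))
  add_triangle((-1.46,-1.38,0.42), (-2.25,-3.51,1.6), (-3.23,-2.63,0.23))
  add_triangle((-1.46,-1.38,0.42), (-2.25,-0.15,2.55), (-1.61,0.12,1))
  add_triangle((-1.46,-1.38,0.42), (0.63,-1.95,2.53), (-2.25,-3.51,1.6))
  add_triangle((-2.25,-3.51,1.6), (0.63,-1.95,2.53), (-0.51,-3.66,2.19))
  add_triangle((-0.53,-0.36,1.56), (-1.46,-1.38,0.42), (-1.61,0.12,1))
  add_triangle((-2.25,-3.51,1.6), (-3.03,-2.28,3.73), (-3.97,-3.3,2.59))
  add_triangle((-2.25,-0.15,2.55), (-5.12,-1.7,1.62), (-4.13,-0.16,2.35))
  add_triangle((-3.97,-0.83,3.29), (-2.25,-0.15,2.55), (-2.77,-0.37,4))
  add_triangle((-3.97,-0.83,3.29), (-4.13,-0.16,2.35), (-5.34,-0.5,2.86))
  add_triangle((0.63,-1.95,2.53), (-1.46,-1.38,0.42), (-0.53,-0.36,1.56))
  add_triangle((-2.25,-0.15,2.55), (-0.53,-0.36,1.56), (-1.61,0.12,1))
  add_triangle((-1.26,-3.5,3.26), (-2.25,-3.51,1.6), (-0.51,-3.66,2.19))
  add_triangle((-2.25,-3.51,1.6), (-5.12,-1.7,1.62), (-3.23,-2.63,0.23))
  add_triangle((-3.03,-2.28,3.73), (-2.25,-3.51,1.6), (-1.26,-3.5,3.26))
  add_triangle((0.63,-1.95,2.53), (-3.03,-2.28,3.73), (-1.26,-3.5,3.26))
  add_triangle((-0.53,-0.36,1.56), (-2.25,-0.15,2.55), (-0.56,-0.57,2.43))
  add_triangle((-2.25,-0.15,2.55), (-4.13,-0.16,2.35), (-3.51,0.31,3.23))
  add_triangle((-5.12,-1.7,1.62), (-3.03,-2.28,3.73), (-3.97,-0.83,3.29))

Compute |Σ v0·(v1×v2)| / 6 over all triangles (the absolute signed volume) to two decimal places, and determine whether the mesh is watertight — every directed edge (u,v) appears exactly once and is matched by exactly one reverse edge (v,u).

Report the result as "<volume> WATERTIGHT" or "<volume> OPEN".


22.42 WATERTIGHT

Per-triangle v0·(v1×v2)/6:
  t1: -0.0908
  t2: -0.5493
  t3: +1.1328
  t4: +0.0764
  t5: +1.0051
  t6: +1.6430
  t7: +0.8903
  t8: -1.3828
  t9: +0.6931
  t10: +1.7219
  t11: -0.1236
  t12: +2.3068
  t13: +1.2834
  t14: +3.2367
  t15: -0.1373
  t16: +0.5019
  t17: -0.3225
  t18: -1.1891
  t19: -0.5439
  t20: +1.9230
  t21: -1.3684
  t22: -0.2665
  t23: +0.2911
  t24: -0.9648
  t25: -0.0186
  t26: +1.4878
  t27: +3.0476
  t28: +3.0755
  t29: +2.1679
  t30: -0.0270
  t31: -0.4431
  t32: +3.3654
Σ = +22.4224 → |volume| = 22.42

Directed edges: 96 total, each appears once with its reverse present → watertight.


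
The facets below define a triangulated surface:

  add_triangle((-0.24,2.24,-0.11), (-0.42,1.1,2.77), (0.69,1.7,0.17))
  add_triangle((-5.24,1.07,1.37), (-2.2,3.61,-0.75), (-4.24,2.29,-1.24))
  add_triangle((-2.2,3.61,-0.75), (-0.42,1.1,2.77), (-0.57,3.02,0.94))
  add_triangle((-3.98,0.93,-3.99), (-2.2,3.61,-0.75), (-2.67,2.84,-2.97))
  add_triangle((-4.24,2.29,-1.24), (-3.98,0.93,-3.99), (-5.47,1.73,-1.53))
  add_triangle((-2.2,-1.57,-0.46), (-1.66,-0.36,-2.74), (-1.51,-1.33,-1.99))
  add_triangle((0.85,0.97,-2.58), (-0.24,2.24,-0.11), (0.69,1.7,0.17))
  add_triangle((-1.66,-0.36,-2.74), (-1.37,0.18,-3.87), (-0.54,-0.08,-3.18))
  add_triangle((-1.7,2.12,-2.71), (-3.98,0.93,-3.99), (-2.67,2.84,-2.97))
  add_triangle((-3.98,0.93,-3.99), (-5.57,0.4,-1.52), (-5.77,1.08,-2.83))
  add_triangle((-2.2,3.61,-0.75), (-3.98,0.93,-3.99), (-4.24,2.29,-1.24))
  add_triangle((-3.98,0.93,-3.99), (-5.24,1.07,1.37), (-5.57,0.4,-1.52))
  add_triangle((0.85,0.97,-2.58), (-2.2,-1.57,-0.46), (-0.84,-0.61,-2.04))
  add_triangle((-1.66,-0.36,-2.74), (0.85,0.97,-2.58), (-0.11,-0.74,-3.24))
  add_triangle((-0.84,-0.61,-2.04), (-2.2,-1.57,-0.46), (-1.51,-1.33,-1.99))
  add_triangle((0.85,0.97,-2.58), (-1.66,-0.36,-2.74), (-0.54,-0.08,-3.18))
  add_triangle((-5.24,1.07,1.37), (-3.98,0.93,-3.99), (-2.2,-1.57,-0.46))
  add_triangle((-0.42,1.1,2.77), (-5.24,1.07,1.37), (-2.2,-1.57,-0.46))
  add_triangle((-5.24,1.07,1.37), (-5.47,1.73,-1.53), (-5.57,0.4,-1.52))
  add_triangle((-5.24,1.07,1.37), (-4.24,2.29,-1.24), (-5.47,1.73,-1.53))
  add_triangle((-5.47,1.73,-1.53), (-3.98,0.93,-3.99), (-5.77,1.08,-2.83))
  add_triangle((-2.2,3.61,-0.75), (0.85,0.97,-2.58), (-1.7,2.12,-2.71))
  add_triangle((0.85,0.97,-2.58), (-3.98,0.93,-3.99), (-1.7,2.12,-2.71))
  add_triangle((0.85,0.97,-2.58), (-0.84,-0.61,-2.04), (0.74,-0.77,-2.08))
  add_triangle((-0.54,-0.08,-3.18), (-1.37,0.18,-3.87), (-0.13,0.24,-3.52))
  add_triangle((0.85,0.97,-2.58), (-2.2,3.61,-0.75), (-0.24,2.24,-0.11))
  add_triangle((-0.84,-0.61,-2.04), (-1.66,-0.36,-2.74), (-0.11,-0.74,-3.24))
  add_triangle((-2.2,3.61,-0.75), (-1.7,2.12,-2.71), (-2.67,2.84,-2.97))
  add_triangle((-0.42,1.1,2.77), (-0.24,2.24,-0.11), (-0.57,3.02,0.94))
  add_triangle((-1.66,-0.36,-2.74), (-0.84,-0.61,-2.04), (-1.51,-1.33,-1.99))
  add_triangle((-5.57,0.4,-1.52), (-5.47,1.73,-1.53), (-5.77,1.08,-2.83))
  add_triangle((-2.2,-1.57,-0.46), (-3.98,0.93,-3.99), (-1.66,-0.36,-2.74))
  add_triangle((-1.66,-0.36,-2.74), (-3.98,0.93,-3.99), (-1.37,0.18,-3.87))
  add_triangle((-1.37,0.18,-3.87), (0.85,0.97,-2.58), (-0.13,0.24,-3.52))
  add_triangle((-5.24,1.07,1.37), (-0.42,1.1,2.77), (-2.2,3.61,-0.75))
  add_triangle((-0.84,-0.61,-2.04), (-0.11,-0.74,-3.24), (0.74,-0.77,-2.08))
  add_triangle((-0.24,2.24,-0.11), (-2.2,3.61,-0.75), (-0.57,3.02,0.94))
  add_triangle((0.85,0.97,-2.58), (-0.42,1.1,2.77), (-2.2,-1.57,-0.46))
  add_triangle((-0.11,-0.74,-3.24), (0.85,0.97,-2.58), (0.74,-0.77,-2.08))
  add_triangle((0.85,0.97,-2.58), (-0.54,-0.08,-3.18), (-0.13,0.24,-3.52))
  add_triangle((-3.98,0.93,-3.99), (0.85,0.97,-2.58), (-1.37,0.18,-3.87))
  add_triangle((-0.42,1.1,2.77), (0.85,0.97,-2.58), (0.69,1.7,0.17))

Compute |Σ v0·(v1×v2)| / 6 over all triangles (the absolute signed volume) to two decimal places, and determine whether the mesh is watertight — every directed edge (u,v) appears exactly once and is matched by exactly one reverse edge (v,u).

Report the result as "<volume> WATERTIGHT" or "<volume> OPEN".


Per-triangle v0·(v1×v2)/6:
  t1: +0.9481
  t2: +4.8347
  t3: +2.0559
  t4: +2.7420
  t5: +2.5051
  t6: +0.7277
  t7: +0.9148
  t8: +0.2856
  t9: +1.1433
  t10: +1.0437
  t11: +4.9284
  t12: -3.5445
  t13: -0.2591
  t14: +1.4540
  t15: -0.1661
  t16: -0.4566
  t17: +8.9773
  t18: +3.7742
  t19: +3.4997
  t20: +2.4244
  t21: +1.5891
  t22: +2.5518
  t23: +3.1425
  t24: -1.0415
  t25: +0.1929
  t26: +1.9182
  t27: +0.2325
  t28: +0.6983
  t29: +0.1370
  t30: +0.2407
  t31: +1.5354
  t32: +2.3532
  t33: +1.1385
  t34: +0.5251
  t35: +8.5170
  t36: +0.1858
  t37: +0.7894
  t38: -1.7962
  t39: +0.8319
  t40: -0.0322
  t41: +2.2543
  t42: -0.3133
Σ = +63.4831 → |volume| = 63.48

Directed edges: 126 total, each appears once with its reverse present → watertight.

63.48 WATERTIGHT


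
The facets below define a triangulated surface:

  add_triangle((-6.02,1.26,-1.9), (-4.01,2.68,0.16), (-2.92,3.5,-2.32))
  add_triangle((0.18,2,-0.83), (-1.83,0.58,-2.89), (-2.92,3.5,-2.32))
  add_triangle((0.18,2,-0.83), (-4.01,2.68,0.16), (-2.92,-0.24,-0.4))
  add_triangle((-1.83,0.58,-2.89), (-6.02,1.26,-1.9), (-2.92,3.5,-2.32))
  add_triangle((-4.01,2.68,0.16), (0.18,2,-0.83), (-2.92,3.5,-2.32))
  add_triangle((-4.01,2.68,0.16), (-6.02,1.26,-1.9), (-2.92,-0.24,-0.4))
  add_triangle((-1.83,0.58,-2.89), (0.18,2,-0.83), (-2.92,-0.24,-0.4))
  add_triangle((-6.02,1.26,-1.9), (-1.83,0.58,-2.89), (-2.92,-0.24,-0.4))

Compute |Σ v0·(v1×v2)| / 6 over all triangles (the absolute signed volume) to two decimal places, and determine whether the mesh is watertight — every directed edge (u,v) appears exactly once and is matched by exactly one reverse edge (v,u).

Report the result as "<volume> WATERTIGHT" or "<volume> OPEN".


Per-triangle v0·(v1×v2)/6:
  t1: +6.7147
  t2: +2.3126
  t3: -1.9371
  t4: +6.4261
  t5: +2.6012
  t6: +2.1808
  t7: -2.2461
  t8: +1.8717
Σ = +17.9238 → |volume| = 17.92

Directed edges: 24 total, each appears once with its reverse present → watertight.

17.92 WATERTIGHT


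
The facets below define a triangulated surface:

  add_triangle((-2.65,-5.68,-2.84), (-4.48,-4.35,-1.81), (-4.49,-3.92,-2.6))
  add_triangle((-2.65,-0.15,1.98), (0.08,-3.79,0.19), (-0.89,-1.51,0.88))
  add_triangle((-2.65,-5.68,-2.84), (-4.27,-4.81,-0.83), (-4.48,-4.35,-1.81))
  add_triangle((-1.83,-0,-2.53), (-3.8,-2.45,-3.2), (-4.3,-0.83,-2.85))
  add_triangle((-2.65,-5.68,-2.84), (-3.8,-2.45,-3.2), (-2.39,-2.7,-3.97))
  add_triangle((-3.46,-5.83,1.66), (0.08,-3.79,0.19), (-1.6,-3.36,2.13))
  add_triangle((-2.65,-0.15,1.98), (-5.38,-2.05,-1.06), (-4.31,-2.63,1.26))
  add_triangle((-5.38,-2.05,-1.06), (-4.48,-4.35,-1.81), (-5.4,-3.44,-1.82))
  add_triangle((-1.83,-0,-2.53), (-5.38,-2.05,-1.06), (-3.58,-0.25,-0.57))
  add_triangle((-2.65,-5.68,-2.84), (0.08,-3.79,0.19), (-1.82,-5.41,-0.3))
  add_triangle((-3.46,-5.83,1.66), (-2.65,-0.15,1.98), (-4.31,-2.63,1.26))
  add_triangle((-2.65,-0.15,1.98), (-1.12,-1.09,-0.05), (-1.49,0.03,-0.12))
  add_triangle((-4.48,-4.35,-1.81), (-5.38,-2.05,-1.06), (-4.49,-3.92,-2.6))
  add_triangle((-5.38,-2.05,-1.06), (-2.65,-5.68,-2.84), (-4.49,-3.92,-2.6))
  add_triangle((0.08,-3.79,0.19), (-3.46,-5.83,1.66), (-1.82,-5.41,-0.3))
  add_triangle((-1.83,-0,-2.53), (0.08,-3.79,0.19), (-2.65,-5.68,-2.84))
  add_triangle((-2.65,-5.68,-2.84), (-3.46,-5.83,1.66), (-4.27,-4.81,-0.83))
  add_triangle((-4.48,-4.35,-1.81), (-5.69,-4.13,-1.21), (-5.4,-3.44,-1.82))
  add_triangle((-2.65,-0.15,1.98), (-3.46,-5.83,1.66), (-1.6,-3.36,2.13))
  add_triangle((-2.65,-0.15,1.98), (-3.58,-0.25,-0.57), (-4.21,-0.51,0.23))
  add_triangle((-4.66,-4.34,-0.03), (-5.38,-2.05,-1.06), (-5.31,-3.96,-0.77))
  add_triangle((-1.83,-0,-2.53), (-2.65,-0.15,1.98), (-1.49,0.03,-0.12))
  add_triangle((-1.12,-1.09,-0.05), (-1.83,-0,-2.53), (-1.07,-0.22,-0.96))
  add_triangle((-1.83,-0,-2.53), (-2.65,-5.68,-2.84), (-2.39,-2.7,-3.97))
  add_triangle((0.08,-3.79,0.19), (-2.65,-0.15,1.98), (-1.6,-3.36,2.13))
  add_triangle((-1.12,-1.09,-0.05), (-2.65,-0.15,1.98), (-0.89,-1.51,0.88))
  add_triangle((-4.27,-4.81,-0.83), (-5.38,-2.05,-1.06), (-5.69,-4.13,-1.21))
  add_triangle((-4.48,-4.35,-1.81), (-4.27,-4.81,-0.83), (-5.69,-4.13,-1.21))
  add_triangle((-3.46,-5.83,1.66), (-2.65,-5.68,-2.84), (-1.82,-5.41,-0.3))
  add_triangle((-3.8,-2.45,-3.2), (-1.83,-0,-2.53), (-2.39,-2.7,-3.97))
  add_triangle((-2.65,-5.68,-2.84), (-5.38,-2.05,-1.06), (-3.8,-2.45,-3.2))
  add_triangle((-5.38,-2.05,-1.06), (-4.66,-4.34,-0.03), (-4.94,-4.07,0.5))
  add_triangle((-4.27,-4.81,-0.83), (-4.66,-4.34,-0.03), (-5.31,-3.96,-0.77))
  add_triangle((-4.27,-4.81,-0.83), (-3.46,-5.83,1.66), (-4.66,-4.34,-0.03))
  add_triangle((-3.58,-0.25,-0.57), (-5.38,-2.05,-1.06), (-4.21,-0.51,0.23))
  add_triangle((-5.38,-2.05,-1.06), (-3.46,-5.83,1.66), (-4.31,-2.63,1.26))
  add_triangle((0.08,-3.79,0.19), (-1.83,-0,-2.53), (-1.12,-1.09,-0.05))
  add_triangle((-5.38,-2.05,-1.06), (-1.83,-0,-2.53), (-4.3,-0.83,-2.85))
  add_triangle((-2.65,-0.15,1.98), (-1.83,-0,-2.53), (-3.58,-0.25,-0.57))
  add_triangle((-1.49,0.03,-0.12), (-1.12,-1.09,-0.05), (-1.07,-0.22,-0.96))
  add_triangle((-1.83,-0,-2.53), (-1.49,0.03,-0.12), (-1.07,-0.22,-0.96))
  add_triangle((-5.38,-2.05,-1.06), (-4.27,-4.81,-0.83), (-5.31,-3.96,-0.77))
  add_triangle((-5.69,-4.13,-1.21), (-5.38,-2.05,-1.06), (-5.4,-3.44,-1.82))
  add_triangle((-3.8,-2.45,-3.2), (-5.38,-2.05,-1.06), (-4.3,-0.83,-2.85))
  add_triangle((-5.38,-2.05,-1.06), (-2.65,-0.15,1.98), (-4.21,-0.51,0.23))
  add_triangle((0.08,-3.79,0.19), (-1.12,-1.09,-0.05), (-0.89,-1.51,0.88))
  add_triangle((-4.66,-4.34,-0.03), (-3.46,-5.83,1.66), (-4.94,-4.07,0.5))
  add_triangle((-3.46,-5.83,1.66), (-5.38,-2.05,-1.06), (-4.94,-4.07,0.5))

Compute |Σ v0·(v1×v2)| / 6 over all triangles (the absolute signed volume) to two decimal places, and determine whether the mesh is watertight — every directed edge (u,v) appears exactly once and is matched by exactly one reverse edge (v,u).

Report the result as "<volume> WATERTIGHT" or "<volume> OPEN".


Per-triangle v0·(v1×v2)/6:
  t1: +2.4042
  t2: +0.1993
  t3: +2.9537
  t4: +1.7927
  t5: +4.4766
  t6: +2.9960
  t7: +3.8420
  t8: -0.6423
  t9: +2.2519
  t10: +2.8183
  t11: +3.9030
  t12: -0.6040
  t13: +2.2282
  t14: -2.5919
  t15: +2.9639
  t16: +0.8146
  t17: +7.6708
  t18: +1.0894
  t19: +3.6615
  t20: +0.3284
  t21: +0.9072
  t22: +0.1404
  t23: -0.0721
  t24: -1.8317
  t25: -1.2055
  t26: -0.6692
  t27: +0.2737
  t28: +1.4721
  t29: +4.7340
  t30: +2.1886
  t31: +8.1826
  t32: +1.6455
  t33: +1.0903
  t34: +2.7139
  t35: +0.9256
  t36: +6.4585
  t37: -1.7057
  t38: -0.3205
  t39: +0.2300
  t40: -0.2438
  t41: -0.1349
  t42: +0.7687
  t43: +1.2198
  t44: +3.5765
  t45: +1.6381
  t46: -0.6416
  t47: +1.7705
  t48: -1.3666
Σ = +74.3007 → |volume| = 74.30

Directed edges: 144 total, each appears once with its reverse present → watertight.

74.30 WATERTIGHT


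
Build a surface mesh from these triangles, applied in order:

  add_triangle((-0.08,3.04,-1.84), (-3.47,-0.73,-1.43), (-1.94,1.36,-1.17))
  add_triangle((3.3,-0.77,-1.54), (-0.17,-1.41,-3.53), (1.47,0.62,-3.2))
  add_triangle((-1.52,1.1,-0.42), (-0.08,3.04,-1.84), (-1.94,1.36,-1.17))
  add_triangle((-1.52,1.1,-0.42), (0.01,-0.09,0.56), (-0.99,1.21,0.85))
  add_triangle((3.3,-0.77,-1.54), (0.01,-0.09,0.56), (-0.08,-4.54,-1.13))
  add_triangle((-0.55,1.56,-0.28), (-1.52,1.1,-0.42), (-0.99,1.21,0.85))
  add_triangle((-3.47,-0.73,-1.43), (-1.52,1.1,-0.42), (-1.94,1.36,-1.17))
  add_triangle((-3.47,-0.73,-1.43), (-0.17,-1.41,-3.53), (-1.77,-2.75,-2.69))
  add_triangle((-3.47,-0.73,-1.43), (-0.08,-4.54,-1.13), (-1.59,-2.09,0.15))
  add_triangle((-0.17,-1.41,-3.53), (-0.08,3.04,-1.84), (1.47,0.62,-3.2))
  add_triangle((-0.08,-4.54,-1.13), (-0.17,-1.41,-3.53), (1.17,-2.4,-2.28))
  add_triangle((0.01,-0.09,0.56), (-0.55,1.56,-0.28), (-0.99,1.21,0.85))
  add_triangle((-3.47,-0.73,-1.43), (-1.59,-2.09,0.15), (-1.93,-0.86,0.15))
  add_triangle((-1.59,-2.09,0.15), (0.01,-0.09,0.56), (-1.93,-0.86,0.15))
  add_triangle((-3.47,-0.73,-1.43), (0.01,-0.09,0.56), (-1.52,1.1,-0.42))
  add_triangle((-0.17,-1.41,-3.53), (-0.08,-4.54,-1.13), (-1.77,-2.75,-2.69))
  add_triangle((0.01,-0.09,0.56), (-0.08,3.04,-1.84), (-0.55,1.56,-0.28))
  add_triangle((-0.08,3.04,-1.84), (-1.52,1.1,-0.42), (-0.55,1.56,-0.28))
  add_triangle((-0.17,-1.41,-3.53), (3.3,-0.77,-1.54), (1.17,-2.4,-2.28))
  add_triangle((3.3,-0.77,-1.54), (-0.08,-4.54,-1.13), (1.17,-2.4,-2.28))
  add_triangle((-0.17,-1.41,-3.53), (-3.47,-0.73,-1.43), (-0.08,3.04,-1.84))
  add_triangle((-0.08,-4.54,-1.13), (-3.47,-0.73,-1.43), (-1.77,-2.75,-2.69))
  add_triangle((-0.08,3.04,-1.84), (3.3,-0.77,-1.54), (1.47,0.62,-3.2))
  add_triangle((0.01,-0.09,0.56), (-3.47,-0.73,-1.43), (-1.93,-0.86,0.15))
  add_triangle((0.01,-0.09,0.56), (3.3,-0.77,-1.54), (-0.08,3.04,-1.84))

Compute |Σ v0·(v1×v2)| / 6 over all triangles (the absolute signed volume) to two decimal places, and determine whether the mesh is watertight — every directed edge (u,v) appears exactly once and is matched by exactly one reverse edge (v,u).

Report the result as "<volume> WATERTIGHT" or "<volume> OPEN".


48.31 OPEN

Per-triangle v0·(v1×v2)/6:
  t1: +1.1928
  t2: +3.9161
  t3: +0.4992
  t4: +0.0932
  t5: +1.4721
  t6: +0.3467
  t7: +0.5153
  t8: +3.1995
  t9: +3.2202
  t10: +3.5974
  t11: +3.1010
  t12: +0.0736
  t13: +0.7484
  t14: +0.2484
  t15: +0.4674
  t16: +3.9209
  t17: +0.1329
  t18: +0.4384
  t19: +2.8398
  t20: +2.9820
  t21: +7.5529
  t22: +3.6202
  t23: +3.1833
  t24: +0.0956
  t25: +0.8478
Σ = +48.3050 → |volume| = 48.31

Directed edges: 75 total; 3 unmatched, e.g. (0.01,-0.09,0.56)→(-0.08,-4.54,-1.13) → open.


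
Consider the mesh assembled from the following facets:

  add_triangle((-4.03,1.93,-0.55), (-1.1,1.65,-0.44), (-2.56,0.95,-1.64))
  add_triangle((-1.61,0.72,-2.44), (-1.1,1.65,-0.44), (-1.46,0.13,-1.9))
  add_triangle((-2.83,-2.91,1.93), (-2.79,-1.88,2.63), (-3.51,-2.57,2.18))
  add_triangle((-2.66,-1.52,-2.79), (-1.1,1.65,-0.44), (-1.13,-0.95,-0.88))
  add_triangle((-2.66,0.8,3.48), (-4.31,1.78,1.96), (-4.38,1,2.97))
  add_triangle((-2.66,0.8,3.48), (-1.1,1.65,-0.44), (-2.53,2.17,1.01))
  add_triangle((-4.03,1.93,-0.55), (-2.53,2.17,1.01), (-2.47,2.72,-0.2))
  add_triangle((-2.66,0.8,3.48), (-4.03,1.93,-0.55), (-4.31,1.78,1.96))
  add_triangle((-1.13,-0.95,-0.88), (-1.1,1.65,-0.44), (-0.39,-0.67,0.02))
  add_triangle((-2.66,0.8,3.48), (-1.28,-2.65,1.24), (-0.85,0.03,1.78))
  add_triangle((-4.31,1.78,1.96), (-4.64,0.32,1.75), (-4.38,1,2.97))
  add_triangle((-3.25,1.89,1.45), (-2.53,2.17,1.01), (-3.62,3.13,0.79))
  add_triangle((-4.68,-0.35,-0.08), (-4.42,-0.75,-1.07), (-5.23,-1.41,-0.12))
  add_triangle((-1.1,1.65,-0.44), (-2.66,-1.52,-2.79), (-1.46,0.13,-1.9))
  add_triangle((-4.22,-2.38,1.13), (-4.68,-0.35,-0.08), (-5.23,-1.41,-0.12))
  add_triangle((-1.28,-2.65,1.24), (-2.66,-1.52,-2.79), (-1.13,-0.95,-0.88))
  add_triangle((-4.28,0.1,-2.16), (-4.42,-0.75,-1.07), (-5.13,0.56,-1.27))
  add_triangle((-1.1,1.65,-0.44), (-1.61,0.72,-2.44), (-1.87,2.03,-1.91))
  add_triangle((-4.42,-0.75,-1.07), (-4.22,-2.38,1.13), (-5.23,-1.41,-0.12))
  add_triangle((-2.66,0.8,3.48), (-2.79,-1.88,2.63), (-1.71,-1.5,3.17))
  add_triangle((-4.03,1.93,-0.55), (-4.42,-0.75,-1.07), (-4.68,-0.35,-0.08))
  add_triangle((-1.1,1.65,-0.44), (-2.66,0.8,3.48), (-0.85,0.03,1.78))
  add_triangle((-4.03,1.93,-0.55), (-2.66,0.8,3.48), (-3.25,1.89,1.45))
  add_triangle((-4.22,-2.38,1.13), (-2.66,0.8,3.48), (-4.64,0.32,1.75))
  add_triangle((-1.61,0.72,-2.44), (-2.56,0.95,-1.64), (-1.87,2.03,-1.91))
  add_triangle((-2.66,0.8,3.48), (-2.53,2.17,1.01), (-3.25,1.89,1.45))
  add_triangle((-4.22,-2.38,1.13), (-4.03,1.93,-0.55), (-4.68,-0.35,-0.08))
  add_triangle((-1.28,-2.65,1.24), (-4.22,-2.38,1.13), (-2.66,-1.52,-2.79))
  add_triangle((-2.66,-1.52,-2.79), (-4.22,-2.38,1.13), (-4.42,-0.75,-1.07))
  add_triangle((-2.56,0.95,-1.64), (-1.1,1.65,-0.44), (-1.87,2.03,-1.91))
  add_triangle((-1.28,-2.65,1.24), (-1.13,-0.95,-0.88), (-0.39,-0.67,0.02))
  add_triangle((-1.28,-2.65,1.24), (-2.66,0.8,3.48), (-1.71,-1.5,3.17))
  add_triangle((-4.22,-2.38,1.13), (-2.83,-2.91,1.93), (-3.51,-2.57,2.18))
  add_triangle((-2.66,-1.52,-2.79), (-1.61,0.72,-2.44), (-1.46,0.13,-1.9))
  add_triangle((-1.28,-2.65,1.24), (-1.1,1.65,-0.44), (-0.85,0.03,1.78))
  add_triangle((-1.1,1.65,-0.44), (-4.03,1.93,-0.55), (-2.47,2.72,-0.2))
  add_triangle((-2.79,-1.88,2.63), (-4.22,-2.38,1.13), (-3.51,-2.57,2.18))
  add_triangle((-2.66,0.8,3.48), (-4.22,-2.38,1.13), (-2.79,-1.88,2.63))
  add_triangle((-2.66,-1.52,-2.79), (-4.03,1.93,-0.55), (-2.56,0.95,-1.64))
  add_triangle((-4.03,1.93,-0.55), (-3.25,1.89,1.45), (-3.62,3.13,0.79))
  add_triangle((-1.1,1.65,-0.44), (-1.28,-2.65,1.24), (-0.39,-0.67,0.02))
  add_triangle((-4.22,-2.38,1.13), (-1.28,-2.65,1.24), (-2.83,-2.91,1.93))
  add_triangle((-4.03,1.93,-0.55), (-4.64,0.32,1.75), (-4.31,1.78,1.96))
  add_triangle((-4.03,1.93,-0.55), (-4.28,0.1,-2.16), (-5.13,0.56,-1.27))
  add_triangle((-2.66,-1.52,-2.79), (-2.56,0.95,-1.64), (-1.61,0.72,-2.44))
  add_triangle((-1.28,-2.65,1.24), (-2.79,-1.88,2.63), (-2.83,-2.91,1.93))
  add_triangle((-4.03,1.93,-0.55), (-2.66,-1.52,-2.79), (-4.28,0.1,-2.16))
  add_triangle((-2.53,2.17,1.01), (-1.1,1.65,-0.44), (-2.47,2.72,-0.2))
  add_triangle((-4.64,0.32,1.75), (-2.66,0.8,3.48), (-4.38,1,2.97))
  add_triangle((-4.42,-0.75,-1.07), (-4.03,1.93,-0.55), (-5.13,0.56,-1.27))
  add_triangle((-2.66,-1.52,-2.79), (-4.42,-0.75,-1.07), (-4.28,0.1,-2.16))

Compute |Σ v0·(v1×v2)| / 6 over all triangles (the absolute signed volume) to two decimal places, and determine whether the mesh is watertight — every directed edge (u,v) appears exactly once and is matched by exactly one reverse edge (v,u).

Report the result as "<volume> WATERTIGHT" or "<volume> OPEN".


Per-triangle v0·(v1×v2)/6:
  t1: +1.0274
  t2: -0.2693
  t3: +0.4562
  t4: -0.4046
  t5: +1.1094
  t6: +0.1712
  t7: +1.3110
  t8: -0.0778
  t9: -0.1838
  t10: +0.9422
  t11: +1.3309
  t12: +0.2463
  t13: +0.7803
  t14: -0.6775
  t15: +1.0046
  t16: +0.0888
  t17: +1.1672
  t18: -0.1059
  t19: +0.5766
  t20: +2.0355
  t21: +1.8882
  t22: +0.2027
  t23: +1.4637
  t24: +4.8959
  t25: +0.7657
  t26: +0.8199
  t27: +1.3176
  t28: +4.7619
  t29: +4.3244
  t30: +0.5281
  t31: +0.0482
  t32: -1.6432
  t33: +0.6593
  t34: -0.0532
  t35: -1.3763
  t36: +0.4027
  t37: +0.5146
  t38: +3.6428
  t39: +1.9720
  t40: +1.4883
  t41: -0.2556
  t42: +0.7604
  t43: +2.8008
  t44: +1.2614
  t45: +1.5635
  t46: +0.6287
  t47: +0.2210
  t48: +0.1304
  t49: +0.7083
  t50: +0.5026
  t51: +2.1910
Σ = +47.6645 → |volume| = 47.66

Directed edges: 153 total; 9 unmatched, e.g. (-4.03,1.93,-0.55)→(-2.53,2.17,1.01) → open.

47.66 OPEN


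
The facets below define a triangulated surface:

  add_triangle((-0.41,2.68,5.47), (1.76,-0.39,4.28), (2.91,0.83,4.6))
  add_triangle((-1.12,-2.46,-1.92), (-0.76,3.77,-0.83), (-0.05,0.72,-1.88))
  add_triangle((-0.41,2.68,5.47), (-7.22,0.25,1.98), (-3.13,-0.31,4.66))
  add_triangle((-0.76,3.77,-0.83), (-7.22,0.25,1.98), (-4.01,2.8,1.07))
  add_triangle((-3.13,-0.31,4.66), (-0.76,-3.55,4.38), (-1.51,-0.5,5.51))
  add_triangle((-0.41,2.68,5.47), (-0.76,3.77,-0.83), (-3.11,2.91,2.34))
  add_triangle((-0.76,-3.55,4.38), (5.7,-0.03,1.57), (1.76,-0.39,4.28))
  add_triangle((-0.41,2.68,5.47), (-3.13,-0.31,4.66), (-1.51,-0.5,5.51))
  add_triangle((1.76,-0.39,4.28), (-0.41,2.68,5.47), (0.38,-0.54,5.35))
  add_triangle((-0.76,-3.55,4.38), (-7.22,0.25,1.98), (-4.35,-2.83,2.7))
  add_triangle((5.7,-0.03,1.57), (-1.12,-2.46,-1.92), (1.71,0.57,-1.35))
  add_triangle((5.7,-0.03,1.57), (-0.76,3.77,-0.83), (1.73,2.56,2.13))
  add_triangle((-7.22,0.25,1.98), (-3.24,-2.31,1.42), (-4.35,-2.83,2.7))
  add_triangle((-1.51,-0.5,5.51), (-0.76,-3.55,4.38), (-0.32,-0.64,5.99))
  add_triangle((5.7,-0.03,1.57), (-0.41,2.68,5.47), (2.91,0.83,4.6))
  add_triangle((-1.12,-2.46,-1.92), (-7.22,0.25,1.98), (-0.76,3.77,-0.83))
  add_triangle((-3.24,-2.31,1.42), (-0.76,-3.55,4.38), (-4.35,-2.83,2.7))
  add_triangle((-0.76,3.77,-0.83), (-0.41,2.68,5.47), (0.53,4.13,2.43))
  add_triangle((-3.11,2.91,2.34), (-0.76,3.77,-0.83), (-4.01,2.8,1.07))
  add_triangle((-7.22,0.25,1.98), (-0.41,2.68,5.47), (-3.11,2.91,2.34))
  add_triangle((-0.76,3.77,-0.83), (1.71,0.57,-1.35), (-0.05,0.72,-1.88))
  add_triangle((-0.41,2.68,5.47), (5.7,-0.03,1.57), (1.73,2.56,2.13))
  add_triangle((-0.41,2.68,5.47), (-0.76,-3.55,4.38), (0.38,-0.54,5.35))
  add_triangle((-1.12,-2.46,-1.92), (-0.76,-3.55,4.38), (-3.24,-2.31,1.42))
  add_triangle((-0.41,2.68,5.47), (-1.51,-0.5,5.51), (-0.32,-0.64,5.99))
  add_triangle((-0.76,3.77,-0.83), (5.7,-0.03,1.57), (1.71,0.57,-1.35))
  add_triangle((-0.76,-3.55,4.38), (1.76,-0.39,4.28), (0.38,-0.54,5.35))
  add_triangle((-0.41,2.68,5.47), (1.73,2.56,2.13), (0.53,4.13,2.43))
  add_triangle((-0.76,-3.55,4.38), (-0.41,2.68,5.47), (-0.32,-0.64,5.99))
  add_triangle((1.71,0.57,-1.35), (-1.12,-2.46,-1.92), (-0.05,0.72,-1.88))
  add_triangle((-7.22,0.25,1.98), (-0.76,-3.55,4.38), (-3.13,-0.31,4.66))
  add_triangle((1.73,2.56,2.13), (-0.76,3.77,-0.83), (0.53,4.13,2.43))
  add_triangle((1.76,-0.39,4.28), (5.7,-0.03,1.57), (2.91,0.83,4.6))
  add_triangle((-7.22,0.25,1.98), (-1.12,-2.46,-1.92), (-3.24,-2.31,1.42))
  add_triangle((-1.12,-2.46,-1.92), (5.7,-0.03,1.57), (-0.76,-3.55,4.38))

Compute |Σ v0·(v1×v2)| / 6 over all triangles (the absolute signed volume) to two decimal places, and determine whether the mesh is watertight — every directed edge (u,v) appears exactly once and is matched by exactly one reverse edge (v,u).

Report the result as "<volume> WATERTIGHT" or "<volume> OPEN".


217.66 OPEN

Per-triangle v0·(v1×v2)/6:
  t1: +4.6787
  t2: +1.8950
  t3: +14.8923
  t4: +3.1915
  t5: +5.3188
  t6: +9.8522
  t7: +11.1539
  t8: +5.5178
  t9: +4.2260
  t10: +8.4765
  t11: +5.1523
  t12: +7.4305
  t13: +2.4864
  t14: +3.7870
  t15: +5.1798
  t16: +13.1555
  t17: +1.8821
  t18: +4.9150
  t19: +3.7791
  t20: +13.2959
  t21: +1.9007
  t22: +9.4196
  t23: +5.2998
  t24: +7.5471
  t25: +3.9513
  t26: +6.1736
  t27: +3.9948
  t28: +4.0794
  t29: -2.0767
  t30: +1.7303
  t31: +14.2602
  t32: +2.4065
  t33: +4.4217
  t34: +8.0895
  t35: +16.1919
Σ = +217.6559 → |volume| = 217.66

Directed edges: 105 total; 3 unmatched, e.g. (-7.22,0.25,1.98)→(-4.01,2.8,1.07) → open.


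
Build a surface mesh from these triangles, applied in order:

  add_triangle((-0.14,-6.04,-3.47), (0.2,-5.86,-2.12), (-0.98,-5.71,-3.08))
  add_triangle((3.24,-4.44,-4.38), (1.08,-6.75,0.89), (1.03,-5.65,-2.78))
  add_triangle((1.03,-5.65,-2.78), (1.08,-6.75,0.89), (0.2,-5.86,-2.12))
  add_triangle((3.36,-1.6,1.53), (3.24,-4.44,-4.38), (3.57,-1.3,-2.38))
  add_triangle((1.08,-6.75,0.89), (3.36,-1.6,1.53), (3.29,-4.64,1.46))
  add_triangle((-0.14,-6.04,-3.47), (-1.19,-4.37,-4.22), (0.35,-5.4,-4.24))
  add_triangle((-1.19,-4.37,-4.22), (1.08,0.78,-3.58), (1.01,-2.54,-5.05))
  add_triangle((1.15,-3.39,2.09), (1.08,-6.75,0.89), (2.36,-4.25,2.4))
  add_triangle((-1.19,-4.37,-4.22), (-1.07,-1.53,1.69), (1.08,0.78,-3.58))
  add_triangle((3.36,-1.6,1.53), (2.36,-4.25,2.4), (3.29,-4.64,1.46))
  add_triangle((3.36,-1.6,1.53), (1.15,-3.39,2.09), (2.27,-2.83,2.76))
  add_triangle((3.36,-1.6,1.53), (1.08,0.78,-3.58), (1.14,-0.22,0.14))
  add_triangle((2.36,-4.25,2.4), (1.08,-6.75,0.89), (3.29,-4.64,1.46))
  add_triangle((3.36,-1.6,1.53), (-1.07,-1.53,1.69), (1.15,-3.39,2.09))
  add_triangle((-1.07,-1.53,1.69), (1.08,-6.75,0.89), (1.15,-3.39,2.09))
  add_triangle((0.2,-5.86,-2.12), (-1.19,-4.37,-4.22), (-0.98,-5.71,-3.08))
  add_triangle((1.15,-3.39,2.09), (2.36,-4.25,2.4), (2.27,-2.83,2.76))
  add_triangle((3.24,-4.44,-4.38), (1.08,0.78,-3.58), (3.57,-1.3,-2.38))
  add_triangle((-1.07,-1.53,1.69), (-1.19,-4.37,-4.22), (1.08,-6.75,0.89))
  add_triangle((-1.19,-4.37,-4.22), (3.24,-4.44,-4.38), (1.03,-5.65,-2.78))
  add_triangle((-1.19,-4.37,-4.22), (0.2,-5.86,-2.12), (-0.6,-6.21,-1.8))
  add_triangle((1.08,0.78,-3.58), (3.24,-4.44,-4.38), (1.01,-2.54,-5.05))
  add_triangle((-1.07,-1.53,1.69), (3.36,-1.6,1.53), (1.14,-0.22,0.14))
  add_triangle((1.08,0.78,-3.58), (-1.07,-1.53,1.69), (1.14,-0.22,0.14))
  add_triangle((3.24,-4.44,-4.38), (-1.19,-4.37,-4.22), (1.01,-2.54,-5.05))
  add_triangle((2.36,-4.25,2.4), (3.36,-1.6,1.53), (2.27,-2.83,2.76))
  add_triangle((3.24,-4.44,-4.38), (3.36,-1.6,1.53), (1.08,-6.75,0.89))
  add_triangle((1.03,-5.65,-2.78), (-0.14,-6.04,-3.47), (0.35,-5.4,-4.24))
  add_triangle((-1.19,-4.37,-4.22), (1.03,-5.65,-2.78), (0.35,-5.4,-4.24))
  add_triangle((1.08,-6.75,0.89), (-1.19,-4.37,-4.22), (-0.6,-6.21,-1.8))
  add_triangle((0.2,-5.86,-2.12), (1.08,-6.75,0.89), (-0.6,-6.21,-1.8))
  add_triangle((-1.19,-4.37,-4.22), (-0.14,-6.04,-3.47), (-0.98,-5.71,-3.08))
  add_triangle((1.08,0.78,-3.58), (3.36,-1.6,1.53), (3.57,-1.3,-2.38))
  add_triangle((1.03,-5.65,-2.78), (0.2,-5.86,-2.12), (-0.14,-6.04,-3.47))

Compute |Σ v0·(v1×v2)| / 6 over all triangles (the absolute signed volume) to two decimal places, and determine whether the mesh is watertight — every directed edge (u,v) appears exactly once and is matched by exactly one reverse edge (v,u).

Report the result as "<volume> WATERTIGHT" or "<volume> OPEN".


Per-triangle v0·(v1×v2)/6:
  t1: +1.1315
  t2: +9.3275
  t3: +3.3350
  t4: +7.8103
  t5: -0.8185
  t6: +2.0645
  t7: +3.7294
  t8: +1.8478
  t9: +0.0605
  t10: +2.3478
  t11: -1.2137
  t12: +0.4614
  t13: +3.6694
  t14: +1.6766
  t15: +3.4476
  t16: -1.7017
  t17: +0.6897
  t18: +7.0976
  t19: +10.2574
  t20: +8.8444
  t21: +2.6769
  t22: +5.8200
  t23: -0.0393
  t24: -0.8829
  t25: +8.3014
  t26: +1.7241
  t27: +21.0930
  t28: +1.5525
  t29: -1.7249
  t30: -3.0327
  t31: +3.0129
  t32: +1.6783
  t33: +1.9912
  t34: +1.2994
Σ = +107.5343 → |volume| = 107.53

Directed edges: 102 total, each appears once with its reverse present → watertight.

107.53 WATERTIGHT


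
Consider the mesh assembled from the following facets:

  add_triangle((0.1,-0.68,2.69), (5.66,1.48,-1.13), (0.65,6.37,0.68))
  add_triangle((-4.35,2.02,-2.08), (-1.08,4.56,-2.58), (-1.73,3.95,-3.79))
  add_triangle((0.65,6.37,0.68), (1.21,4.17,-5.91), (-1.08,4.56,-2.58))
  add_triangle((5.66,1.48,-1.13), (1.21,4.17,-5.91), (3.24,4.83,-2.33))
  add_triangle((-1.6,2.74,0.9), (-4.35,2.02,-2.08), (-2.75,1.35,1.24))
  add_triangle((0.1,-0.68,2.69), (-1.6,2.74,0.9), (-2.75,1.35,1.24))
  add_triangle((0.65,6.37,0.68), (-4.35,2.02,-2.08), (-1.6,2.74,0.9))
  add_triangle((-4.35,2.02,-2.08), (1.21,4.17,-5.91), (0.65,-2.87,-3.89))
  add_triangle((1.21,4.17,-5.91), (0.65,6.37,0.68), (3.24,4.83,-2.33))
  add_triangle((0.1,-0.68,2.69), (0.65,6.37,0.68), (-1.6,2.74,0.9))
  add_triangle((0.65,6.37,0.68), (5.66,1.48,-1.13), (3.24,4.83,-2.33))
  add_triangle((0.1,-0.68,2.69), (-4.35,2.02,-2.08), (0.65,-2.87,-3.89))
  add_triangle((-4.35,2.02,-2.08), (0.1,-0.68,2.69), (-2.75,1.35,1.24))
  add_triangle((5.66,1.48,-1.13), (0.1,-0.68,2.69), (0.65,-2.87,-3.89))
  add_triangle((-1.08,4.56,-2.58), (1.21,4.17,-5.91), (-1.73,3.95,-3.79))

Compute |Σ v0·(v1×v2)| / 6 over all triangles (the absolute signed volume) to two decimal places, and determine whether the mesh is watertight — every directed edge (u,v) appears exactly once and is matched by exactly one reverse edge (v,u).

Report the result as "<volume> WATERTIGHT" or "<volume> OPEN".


146.54 OPEN

Per-triangle v0·(v1×v2)/6:
  t1: +16.3892
  t2: +4.0100
  t3: +12.9805
  t4: +15.1782
  t5: +3.6110
  t6: +2.5018
  t7: +7.5195
  t8: +26.4925
  t9: +16.1651
  t10: +5.6220
  t11: +12.8866
  t12: +6.8491
  t13: +1.3134
  t14: +10.2762
  t15: +4.7413
Σ = +146.5364 → |volume| = 146.54

Directed edges: 45 total; 9 unmatched, e.g. (-4.35,2.02,-2.08)→(-1.08,4.56,-2.58) → open.


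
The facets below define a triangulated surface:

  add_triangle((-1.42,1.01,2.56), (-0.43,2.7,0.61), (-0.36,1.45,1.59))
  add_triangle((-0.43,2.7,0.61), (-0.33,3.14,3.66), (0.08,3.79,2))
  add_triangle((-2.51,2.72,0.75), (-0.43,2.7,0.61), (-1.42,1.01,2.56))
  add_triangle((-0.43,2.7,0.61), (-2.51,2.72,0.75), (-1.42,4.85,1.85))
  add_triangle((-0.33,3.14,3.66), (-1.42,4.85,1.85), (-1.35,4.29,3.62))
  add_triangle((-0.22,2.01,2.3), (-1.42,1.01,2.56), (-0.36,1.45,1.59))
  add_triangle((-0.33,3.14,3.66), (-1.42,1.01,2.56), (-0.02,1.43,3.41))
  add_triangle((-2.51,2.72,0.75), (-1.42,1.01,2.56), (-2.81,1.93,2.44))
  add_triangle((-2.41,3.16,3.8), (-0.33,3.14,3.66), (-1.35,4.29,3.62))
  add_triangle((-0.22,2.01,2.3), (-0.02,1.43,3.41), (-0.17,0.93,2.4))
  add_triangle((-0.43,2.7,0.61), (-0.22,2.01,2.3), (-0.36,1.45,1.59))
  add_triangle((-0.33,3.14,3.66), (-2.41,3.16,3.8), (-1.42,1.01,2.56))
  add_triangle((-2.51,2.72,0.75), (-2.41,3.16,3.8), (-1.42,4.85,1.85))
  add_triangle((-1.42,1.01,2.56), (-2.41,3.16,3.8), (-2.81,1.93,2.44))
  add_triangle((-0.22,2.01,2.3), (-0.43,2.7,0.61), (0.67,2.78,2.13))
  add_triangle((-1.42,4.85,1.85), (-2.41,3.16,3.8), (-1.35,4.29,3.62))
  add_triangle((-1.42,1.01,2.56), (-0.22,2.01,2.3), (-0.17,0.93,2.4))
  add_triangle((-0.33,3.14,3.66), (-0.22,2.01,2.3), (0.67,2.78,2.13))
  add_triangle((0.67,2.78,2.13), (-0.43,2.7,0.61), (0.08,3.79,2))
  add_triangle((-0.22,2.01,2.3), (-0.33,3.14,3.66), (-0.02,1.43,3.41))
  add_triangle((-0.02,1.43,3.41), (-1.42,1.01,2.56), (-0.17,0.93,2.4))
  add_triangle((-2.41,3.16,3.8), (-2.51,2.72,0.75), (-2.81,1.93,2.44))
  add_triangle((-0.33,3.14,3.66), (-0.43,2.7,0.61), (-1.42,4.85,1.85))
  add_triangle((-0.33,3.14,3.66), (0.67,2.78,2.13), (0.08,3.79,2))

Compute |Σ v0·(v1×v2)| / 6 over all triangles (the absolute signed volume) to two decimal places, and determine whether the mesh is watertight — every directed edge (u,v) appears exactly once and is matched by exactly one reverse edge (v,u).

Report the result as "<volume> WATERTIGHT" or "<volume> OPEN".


12.59 WATERTIGHT

Per-triangle v0·(v1×v2)/6:
  t1: -0.5799
  t2: +0.8201
  t3: -2.1025
  t4: +0.6654
  t5: +1.1320
  t6: -0.1251
  t7: +1.2929
  t8: -0.6422
  t9: +1.5561
  t10: -0.1016
  t11: -0.1641
  t12: +1.4234
  t13: +3.9391
  t14: +0.9074
  t15: -0.8566
  t16: +2.1837
  t17: -0.5539
  t18: -0.0267
  t19: +0.1107
  t20: -0.0051
  t21: +0.0554
  t22: +1.8038
  t23: +0.9176
  t24: +0.9394
Σ = +12.5894 → |volume| = 12.59

Directed edges: 72 total, each appears once with its reverse present → watertight.
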